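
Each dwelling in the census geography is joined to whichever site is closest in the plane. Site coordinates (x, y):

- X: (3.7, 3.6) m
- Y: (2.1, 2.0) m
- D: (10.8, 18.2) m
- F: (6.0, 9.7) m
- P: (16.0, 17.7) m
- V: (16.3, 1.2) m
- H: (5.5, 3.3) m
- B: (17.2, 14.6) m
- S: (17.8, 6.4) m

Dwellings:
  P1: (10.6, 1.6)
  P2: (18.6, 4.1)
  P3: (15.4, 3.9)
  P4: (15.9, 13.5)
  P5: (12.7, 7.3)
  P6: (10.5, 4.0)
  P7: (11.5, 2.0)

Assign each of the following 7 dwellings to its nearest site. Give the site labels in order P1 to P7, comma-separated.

H, S, V, B, S, H, V

P1 → H (d²=28.90)
P2 → S (d²=5.93)
P3 → V (d²=8.10)
P4 → B (d²=2.90)
P5 → S (d²=26.82)
P6 → H (d²=25.49)
P7 → V (d²=23.68)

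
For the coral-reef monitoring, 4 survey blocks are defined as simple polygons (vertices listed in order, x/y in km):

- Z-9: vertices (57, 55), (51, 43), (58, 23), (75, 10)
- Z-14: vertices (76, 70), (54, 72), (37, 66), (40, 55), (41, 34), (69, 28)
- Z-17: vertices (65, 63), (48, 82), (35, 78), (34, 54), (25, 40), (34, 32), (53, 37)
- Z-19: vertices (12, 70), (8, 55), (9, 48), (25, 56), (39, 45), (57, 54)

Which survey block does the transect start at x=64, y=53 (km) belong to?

Z-14

Cast a ray rightward from (64, 53). For each polygon, the edges (by vertex number in listed order) whose endpoints lie on opposite sides of y = 53, where each meets that height, and whether that is right or left of the point:
Z-9: 1–2 at x≈56.0 (left), 4–1 at x≈57.8 (left) → 0 crossings.
Z-14: 4–5 at x≈40.1 (left), 6–1 at x≈73.2 (right) → 1 crossing.
Z-17: 4–5 at x≈33.4 (left), 7–1 at x≈60.4 (left) → 0 crossings.
Z-19: 2–3 at x≈8.3 (left), 3–4 at x≈19.0 (left), 4–5 at x≈28.8 (left), 5–6 at x≈55.0 (left) → 0 crossings.
Only Z-14 has an odd count, so the point is inside Z-14.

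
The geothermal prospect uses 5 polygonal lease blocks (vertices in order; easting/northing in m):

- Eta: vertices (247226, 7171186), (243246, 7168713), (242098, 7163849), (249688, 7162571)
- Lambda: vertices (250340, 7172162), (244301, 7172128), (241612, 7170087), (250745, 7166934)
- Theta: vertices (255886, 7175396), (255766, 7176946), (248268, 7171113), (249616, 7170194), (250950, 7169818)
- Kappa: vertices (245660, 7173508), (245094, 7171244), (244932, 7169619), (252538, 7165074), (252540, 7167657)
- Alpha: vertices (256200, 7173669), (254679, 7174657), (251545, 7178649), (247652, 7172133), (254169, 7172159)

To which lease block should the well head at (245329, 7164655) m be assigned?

Cast a ray rightward from (245329, 7164655). For each polygon, the edges (by vertex number in listed order) whose endpoints lie on opposite sides of northing = 7164655, where each meets that height, and whether that is right or left of the point:
Eta: 2–3 at easting≈242288.2 (left), 4–1 at easting≈249092.4 (right) → 1 crossing.
Lambda: no edge straddles that height → 0 crossings.
Theta: no edge straddles that height → 0 crossings.
Kappa: no edge straddles that height → 0 crossings.
Alpha: no edge straddles that height → 0 crossings.
Only Eta has an odd count, so the point is inside Eta.

Eta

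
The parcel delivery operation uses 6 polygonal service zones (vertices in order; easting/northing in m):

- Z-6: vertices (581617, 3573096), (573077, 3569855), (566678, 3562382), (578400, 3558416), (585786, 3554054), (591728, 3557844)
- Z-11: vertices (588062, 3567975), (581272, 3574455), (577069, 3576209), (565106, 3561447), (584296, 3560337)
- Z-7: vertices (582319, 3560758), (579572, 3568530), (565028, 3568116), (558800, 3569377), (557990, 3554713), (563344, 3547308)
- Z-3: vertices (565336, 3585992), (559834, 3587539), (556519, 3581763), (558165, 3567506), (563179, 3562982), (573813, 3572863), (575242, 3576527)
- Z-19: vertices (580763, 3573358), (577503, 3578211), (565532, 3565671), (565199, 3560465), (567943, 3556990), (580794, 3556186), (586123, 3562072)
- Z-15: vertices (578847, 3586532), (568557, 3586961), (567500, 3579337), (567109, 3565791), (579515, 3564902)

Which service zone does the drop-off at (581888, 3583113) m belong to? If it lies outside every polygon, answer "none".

none

Cast a ray rightward from (581888, 3583113). For each polygon, the edges (by vertex number in listed order) whose endpoints lie on opposite sides of northing = 3583113, where each meets that height, and whether that is right or left of the point:
Z-6: no edge straddles that height → 0 crossings.
Z-11: no edge straddles that height → 0 crossings.
Z-7: no edge straddles that height → 0 crossings.
Z-3: 2–3 at easting≈557293.8 (left), 7–1 at easting≈568349.1 (left) → 0 crossings.
Z-19: no edge straddles that height → 0 crossings.
Z-15: 2–3 at easting≈568023.5 (left), 5–1 at easting≈578952.6 (left) → 0 crossings.
All counts are even, so the point lies outside every listed polygon.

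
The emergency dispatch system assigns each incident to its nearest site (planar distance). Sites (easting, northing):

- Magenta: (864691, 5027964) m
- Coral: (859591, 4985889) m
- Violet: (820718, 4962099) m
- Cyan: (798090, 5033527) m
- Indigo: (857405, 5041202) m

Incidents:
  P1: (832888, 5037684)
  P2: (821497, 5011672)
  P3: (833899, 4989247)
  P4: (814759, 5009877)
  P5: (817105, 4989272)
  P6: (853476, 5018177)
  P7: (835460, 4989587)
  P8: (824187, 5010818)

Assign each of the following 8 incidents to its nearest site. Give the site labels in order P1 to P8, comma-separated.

P1 → Indigo (d²=613459613.00)
P2 → Cyan (d²=1025528674.00)
P3 → Coral (d²=671355028.00)
P4 → Cyan (d²=837178061.00)
P5 → Violet (d²=751425698.00)
P6 → Magenta (d²=221561594.00)
P7 → Coral (d²=595980365.00)
P8 → Cyan (d²=1196752090.00)

Indigo, Cyan, Coral, Cyan, Violet, Magenta, Coral, Cyan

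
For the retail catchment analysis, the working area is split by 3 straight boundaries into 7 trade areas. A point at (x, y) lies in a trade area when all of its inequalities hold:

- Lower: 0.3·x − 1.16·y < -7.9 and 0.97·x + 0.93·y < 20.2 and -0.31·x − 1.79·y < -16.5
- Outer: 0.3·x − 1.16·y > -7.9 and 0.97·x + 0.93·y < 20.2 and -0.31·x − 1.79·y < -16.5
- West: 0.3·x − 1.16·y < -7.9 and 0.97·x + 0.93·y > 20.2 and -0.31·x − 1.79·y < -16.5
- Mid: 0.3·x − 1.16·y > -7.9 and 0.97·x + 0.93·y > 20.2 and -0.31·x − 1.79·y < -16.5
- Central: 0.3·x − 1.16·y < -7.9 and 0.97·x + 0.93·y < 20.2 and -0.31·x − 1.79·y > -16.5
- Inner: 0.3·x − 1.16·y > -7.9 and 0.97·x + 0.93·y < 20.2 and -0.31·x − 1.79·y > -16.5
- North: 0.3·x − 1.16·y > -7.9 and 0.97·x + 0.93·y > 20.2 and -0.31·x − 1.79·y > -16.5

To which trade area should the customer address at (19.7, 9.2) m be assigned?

0.3·19.7 − 1.16·9.2 = -4.762, which is > -7.9
0.97·19.7 + 0.93·9.2 = 27.665, which is > 20.2
-0.31·19.7 − 1.79·9.2 = -22.575, which is < -16.5
This sign pattern matches Mid.

Mid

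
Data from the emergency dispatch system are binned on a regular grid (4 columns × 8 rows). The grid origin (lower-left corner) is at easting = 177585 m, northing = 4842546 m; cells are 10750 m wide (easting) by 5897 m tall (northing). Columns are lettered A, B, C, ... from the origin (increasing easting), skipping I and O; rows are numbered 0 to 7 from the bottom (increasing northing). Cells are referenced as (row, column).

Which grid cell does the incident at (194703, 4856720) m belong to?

(2, B)

Column index: ⌊(194703 − 177585) / 10750⌋ = ⌊1.592⌋ = 1 → column B
Row offset from origin: ⌊(4856720 − 4842546) / 5897⌋ = ⌊2.404⌋ = 2 → row 2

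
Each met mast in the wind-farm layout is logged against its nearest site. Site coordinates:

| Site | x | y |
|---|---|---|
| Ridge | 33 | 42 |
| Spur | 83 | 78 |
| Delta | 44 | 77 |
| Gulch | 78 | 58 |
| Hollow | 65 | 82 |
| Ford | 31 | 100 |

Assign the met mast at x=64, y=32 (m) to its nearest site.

Gulch

Squared distances to each site:
Ridge: 1061.000; Spur: 2477.000; Delta: 2425.000; Gulch: 872.000; Hollow: 2501.000; Ford: 5713.000.
Minimum at Gulch.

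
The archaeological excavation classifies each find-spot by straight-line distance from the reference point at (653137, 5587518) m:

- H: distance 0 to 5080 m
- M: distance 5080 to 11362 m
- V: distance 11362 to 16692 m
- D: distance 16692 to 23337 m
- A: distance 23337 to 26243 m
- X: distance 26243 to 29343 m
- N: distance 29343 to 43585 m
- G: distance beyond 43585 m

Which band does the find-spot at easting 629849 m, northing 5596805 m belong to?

A

Distance = √((629849−653137)² + (5596805−5587518)²) = √(542330944.000 + 86248369.000) = 25071.484 m.
23337 ≤ 25071.484 < 26243 → A.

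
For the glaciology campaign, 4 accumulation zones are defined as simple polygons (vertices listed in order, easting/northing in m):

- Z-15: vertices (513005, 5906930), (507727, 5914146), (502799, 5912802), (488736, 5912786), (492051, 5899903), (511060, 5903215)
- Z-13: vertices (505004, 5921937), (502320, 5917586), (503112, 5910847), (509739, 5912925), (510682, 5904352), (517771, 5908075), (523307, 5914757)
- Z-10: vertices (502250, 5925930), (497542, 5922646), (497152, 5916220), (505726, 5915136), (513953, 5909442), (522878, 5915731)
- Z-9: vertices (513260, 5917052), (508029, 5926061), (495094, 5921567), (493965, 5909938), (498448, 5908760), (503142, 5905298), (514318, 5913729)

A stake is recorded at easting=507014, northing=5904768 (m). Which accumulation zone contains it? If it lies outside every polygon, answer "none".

Z-15

Cast a ray rightward from (507014, 5904768). For each polygon, the edges (by vertex number in listed order) whose endpoints lie on opposite sides of northing = 5904768, where each meets that height, and whether that is right or left of the point:
Z-15: 4–5 at easting≈490799.2 (left), 6–1 at easting≈511873.1 (right) → 1 crossing.
Z-13: 4–5 at easting≈510636.2 (right), 5–6 at easting≈511474.1 (right) → 2 crossings.
Z-10: no edge straddles that height → 0 crossings.
Z-9: no edge straddles that height → 0 crossings.
Only Z-15 has an odd count, so the point is inside Z-15.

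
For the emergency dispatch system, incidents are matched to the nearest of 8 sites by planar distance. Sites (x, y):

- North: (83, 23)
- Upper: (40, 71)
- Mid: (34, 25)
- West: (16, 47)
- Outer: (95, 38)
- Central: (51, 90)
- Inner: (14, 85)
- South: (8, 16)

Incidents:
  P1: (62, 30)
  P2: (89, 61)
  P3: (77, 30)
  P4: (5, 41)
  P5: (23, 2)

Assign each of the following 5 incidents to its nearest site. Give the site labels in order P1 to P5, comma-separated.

P1 → North (d²=490.00)
P2 → Outer (d²=565.00)
P3 → North (d²=85.00)
P4 → West (d²=157.00)
P5 → South (d²=421.00)

North, Outer, North, West, South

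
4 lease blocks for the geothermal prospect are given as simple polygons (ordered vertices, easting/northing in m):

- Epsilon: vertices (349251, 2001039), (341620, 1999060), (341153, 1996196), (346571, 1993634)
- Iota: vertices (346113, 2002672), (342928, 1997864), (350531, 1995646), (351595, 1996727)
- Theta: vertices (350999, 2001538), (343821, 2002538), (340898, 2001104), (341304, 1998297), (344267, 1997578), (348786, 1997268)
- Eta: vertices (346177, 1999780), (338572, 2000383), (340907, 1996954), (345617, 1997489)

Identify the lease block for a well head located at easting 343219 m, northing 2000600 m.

Theta

Cast a ray rightward from (343219, 2000600). For each polygon, the edges (by vertex number in listed order) whose endpoints lie on opposite sides of northing = 2000600, where each meets that height, and whether that is right or left of the point:
Epsilon: 1–2 at easting≈347558.2 (right), 4–1 at easting≈349092.1 (right) → 2 crossings.
Iota: 1–2 at easting≈344740.4 (right), 4–1 at easting≈348023.6 (right) → 2 crossings.
Theta: 3–4 at easting≈340970.9 (left), 6–1 at easting≈350512.9 (right) → 1 crossing.
Eta: no edge straddles that height → 0 crossings.
Only Theta has an odd count, so the point is inside Theta.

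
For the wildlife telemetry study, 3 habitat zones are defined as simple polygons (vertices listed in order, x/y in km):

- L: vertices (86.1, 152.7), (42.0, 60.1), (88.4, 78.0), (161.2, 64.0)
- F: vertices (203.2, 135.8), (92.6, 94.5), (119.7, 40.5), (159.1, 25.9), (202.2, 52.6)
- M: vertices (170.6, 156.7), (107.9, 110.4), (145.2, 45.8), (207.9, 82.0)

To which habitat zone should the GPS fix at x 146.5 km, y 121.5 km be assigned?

Cast a ray rightward from (146.5, 121.5). For each polygon, the edges (by vertex number in listed order) whose endpoints lie on opposite sides of y = 121.5, where each meets that height, and whether that is right or left of the point:
L: 1–2 at x≈71.24 (left), 4–1 at x≈112.52 (left) → 0 crossings.
F: 1–2 at x≈164.91 (right), 5–1 at x≈203.03 (right) → 2 crossings.
M: 1–2 at x≈122.93 (left), 4–1 at x≈188.18 (right) → 1 crossing.
Only M has an odd count, so the point is inside M.

M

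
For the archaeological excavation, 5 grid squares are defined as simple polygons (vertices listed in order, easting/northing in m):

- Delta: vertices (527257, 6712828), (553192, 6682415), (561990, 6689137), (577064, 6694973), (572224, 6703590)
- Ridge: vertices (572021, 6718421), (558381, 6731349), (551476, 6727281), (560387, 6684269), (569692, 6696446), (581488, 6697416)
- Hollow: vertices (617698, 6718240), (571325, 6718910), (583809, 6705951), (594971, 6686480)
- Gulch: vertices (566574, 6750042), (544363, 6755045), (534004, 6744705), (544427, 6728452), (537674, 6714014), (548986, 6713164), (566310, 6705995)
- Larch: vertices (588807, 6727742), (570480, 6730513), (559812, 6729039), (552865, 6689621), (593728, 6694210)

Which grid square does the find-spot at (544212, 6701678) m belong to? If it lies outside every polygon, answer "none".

Delta

Cast a ray rightward from (544212, 6701678). For each polygon, the edges (by vertex number in listed order) whose endpoints lie on opposite sides of northing = 6701678, where each meets that height, and whether that is right or left of the point:
Delta: 1–2 at easting≈536765.3 (left), 4–5 at easting≈573297.9 (right) → 1 crossing.
Ridge: 3–4 at easting≈556780.3 (right), 6–1 at easting≈579567.1 (right) → 2 crossings.
Hollow: 3–4 at easting≈586258.6 (right), 4–1 at easting≈605846.5 (right) → 2 crossings.
Gulch: no edge straddles that height → 0 crossings.
Larch: 3–4 at easting≈554989.9 (right), 5–1 at easting≈592632.0 (right) → 2 crossings.
Only Delta has an odd count, so the point is inside Delta.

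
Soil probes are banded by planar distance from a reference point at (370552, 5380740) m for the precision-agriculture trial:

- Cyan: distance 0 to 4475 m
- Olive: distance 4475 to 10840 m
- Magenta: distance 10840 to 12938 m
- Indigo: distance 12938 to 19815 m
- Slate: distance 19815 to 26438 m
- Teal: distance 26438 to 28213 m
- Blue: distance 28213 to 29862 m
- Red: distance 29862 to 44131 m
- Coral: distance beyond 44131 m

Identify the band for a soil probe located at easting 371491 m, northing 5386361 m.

Distance = √((371491−370552)² + (5386361−5380740)²) = √(881721.000 + 31595641.000) = 5698.891 m.
4475 ≤ 5698.891 < 10840 → Olive.

Olive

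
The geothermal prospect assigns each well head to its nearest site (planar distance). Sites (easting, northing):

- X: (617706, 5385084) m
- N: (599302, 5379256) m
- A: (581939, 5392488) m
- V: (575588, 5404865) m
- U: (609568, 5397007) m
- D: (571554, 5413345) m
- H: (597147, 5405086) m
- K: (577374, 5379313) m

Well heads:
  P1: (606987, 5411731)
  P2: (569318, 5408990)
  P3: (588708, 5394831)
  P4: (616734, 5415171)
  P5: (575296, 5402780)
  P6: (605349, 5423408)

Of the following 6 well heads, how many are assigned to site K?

0

P1 → H
P2 → D
P3 → A
P4 → U
P5 → V
P6 → H
0 of the 6 go to K.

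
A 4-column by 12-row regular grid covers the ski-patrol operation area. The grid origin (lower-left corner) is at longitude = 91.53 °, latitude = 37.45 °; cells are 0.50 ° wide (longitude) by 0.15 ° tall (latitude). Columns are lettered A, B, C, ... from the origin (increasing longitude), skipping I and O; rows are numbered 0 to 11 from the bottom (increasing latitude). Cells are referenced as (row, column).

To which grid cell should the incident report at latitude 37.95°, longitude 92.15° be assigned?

Column index: ⌊(92.15 − 91.53) / 0.50⌋ = ⌊1.240⌋ = 1 → column B
Row offset from origin: ⌊(37.95 − 37.45) / 0.15⌋ = ⌊3.333⌋ = 3 → row 3

(3, B)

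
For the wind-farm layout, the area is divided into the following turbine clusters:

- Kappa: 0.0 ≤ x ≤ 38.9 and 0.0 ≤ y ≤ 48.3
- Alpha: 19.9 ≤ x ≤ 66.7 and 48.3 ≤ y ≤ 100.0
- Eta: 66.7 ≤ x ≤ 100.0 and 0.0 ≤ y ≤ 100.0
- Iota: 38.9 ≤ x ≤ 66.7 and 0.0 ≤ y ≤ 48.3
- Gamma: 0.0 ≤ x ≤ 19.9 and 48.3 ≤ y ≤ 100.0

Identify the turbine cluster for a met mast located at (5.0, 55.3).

The point has x = 5.0 and y = 55.3.
Only Gamma satisfies 0.0 ≤ x ≤ 19.9 and 48.3 ≤ y ≤ 100.0.

Gamma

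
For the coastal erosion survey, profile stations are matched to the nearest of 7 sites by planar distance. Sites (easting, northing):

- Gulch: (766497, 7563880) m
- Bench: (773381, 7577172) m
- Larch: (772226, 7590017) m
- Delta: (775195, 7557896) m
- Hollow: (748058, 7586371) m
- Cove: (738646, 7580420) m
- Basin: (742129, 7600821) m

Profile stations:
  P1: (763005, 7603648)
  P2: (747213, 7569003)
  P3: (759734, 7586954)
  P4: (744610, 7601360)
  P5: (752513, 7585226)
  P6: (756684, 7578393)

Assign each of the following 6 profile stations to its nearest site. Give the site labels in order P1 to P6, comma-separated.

P1 → Larch (d²=270831002.00)
P2 → Cove (d²=203741378.00)
P3 → Hollow (d²=136668865.00)
P4 → Basin (d²=6445882.00)
P5 → Hollow (d²=21158050.00)
P6 → Hollow (d²=138056360.00)

Larch, Cove, Hollow, Basin, Hollow, Hollow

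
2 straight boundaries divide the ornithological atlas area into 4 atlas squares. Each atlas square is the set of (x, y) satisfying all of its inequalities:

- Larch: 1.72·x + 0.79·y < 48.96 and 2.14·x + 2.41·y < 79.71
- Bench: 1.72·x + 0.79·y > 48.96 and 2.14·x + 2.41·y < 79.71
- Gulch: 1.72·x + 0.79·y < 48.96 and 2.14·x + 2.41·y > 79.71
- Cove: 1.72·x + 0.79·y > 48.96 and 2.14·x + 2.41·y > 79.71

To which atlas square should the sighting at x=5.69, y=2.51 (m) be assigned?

1.72·5.69 + 0.79·2.51 = 11.770, which is < 48.96
2.14·5.69 + 2.41·2.51 = 18.226, which is < 79.71
This sign pattern matches Larch.

Larch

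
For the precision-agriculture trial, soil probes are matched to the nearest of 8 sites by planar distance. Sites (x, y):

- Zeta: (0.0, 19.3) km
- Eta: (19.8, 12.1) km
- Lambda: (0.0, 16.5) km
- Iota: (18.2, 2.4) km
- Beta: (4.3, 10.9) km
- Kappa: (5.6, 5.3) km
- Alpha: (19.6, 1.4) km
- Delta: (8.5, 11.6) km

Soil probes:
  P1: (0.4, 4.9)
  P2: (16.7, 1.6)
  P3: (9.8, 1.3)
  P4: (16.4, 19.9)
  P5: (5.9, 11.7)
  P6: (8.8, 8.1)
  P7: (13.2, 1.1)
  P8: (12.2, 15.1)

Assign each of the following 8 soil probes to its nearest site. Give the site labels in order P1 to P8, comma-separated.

Kappa, Iota, Kappa, Eta, Beta, Delta, Iota, Delta

P1 → Kappa (d²=27.20)
P2 → Iota (d²=2.89)
P3 → Kappa (d²=33.64)
P4 → Eta (d²=72.40)
P5 → Beta (d²=3.20)
P6 → Delta (d²=12.34)
P7 → Iota (d²=26.69)
P8 → Delta (d²=25.94)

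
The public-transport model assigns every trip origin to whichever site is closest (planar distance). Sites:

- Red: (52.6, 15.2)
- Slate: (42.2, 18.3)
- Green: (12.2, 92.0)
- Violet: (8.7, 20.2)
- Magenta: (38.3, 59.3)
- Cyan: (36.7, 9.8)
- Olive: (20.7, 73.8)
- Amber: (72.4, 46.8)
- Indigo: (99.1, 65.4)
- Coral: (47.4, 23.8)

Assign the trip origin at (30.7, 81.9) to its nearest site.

Squared distances to each site:
Red: 4928.500; Slate: 4177.210; Green: 444.260; Violet: 4290.890; Magenta: 568.520; Cyan: 5234.410; Olive: 165.610; Amber: 2970.900; Indigo: 4950.810; Coral: 3654.500.
Minimum at Olive.

Olive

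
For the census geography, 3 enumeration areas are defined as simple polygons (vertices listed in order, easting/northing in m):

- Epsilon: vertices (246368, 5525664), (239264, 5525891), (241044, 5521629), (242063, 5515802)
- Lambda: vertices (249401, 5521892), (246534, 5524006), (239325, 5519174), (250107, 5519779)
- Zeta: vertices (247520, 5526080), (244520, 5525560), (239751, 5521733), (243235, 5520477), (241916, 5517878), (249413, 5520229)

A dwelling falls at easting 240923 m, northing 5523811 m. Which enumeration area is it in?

Cast a ray rightward from (240923, 5523811). For each polygon, the edges (by vertex number in listed order) whose endpoints lie on opposite sides of northing = 5523811, where each meets that height, and whether that is right or left of the point:
Epsilon: 2–3 at easting≈240132.7 (left), 4–1 at easting≈245559.1 (right) → 1 crossing.
Lambda: 1–2 at easting≈246798.5 (right), 2–3 at easting≈246243.1 (right) → 2 crossings.
Zeta: 2–3 at easting≈242340.5 (right), 6–1 at easting≈248254.1 (right) → 2 crossings.
Only Epsilon has an odd count, so the point is inside Epsilon.

Epsilon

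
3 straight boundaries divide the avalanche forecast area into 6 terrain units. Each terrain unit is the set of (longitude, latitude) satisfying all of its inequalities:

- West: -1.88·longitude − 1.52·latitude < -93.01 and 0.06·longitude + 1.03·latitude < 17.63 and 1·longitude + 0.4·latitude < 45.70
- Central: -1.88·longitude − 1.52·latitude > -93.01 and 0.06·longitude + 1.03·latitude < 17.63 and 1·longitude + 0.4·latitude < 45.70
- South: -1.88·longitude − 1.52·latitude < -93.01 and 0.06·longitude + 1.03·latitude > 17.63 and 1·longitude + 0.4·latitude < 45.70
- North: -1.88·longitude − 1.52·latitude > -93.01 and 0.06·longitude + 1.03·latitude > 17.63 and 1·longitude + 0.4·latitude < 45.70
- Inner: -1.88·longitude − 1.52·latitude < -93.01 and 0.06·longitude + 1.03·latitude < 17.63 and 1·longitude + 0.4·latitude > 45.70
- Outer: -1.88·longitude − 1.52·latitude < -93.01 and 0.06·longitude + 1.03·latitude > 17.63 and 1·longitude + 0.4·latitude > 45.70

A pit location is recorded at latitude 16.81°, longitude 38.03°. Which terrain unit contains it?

-1.88·38.03 − 1.52·16.81 = -97.048, which is < -93.01
0.06·38.03 + 1.03·16.81 = 19.596, which is > 17.63
1·38.03 + 0.4·16.81 = 44.754, which is < 45.70
This sign pattern matches South.

South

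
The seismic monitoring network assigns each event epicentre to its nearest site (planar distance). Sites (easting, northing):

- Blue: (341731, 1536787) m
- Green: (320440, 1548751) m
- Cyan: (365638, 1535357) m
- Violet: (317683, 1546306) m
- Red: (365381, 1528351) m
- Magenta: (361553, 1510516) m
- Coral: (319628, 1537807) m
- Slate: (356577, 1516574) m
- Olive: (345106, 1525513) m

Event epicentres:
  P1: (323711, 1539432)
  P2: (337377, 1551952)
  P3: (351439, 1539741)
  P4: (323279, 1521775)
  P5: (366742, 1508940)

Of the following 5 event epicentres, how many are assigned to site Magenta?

P1 → Coral
P2 → Blue
P3 → Blue
P4 → Coral
P5 → Magenta
1 of the 5 goes to Magenta.

1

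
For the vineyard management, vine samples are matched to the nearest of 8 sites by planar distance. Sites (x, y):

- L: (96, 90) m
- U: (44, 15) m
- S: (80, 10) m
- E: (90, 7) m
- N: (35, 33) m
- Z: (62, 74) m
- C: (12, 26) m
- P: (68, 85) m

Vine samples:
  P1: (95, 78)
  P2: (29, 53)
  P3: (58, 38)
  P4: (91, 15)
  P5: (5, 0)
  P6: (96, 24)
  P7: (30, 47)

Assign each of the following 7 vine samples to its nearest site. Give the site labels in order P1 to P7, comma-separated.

L, N, N, E, C, E, N

P1 → L (d²=145.00)
P2 → N (d²=436.00)
P3 → N (d²=554.00)
P4 → E (d²=65.00)
P5 → C (d²=725.00)
P6 → E (d²=325.00)
P7 → N (d²=221.00)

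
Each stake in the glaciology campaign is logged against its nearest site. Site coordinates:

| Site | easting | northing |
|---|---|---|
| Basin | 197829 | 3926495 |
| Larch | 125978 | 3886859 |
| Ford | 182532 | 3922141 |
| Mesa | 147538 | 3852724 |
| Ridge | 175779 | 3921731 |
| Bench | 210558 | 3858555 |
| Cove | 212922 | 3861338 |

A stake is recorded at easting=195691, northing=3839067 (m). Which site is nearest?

Bench

Squared distances to each site:
Basin: 7648226228.000; Larch: 7143977633.000; Ford: 7074448757.000; Mesa: 2505225058.000; Ridge: 7229824640.000; Bench: 600809833.000; Cove: 792904802.000.
Minimum at Bench.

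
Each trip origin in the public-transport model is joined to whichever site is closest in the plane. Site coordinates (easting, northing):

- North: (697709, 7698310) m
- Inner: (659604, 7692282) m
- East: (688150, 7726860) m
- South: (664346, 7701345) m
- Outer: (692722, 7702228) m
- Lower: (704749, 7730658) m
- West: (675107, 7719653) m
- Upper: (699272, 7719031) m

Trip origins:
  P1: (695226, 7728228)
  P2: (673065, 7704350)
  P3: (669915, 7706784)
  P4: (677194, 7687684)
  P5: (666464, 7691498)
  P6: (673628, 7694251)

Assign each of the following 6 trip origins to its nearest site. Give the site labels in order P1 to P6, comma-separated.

East, South, South, Inner, Inner, South

P1 → East (d²=51941200.00)
P2 → South (d²=85050986.00)
P3 → South (d²=60596482.00)
P4 → Inner (d²=330549704.00)
P5 → Inner (d²=47674256.00)
P6 → South (d²=136480360.00)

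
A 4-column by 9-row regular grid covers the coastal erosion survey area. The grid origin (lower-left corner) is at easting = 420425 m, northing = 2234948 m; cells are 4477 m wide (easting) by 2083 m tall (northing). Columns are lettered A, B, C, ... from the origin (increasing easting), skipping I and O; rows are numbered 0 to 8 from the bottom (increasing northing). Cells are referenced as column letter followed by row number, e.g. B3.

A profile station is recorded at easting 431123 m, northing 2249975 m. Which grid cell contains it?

C7

Column index: ⌊(431123 − 420425) / 4477⌋ = ⌊2.390⌋ = 2 → column C
Row offset from origin: ⌊(2249975 − 2234948) / 2083⌋ = ⌊7.214⌋ = 7 → row 7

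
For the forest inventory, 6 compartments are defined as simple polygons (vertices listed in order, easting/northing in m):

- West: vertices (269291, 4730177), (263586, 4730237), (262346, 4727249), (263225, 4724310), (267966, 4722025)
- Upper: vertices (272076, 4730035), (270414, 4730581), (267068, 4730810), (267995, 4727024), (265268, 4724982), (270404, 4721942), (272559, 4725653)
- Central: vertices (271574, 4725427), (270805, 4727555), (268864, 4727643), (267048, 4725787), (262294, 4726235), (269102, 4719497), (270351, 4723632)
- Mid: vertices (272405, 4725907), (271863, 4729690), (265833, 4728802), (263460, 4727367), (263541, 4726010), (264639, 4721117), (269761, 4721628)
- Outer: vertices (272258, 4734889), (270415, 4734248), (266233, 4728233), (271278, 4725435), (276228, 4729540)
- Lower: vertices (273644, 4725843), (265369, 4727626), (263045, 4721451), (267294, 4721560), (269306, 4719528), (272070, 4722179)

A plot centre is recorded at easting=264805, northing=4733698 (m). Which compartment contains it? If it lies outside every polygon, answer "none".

none

Cast a ray rightward from (264805, 4733698). For each polygon, the edges (by vertex number in listed order) whose endpoints lie on opposite sides of northing = 4733698, where each meets that height, and whether that is right or left of the point:
West: no edge straddles that height → 0 crossings.
Upper: no edge straddles that height → 0 crossings.
Central: no edge straddles that height → 0 crossings.
Mid: no edge straddles that height → 0 crossings.
Outer: 2–3 at easting≈270032.6 (right), 5–1 at easting≈273142.0 (right) → 2 crossings.
Lower: no edge straddles that height → 0 crossings.
All counts are even, so the point lies outside every listed polygon.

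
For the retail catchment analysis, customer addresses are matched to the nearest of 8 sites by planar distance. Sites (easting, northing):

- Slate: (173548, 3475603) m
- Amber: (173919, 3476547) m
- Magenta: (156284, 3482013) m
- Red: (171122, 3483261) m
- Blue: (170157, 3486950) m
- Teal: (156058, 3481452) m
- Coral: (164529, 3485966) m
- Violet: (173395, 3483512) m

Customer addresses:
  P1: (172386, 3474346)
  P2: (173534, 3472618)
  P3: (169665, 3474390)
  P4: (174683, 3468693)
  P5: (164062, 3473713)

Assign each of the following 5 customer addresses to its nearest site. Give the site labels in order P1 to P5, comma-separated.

P1 → Slate (d²=2930293.00)
P2 → Slate (d²=8910421.00)
P3 → Slate (d²=16549058.00)
P4 → Slate (d²=49036325.00)
P5 → Slate (d²=93556296.00)

Slate, Slate, Slate, Slate, Slate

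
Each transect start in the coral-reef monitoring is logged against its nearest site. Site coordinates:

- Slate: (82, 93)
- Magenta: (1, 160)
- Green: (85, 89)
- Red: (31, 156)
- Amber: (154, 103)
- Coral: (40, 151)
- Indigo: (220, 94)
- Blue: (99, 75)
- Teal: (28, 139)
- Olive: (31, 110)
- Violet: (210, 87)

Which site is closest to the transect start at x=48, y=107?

Squared distances to each site:
Slate: 1352.000; Magenta: 5018.000; Green: 1693.000; Red: 2690.000; Amber: 11252.000; Coral: 2000.000; Indigo: 29753.000; Blue: 3625.000; Teal: 1424.000; Olive: 298.000; Violet: 26644.000.
Minimum at Olive.

Olive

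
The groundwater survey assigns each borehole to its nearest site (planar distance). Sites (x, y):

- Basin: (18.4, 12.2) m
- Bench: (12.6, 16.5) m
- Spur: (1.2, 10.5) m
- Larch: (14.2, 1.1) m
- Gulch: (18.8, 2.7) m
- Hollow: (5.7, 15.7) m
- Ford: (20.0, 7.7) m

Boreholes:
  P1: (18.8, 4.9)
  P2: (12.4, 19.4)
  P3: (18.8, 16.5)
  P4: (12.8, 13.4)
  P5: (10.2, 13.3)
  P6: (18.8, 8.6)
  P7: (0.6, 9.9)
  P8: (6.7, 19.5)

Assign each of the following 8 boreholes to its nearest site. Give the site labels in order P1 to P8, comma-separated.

Gulch, Bench, Basin, Bench, Bench, Ford, Spur, Hollow

P1 → Gulch (d²=4.84)
P2 → Bench (d²=8.45)
P3 → Basin (d²=18.65)
P4 → Bench (d²=9.65)
P5 → Bench (d²=16.00)
P6 → Ford (d²=2.25)
P7 → Spur (d²=0.72)
P8 → Hollow (d²=15.44)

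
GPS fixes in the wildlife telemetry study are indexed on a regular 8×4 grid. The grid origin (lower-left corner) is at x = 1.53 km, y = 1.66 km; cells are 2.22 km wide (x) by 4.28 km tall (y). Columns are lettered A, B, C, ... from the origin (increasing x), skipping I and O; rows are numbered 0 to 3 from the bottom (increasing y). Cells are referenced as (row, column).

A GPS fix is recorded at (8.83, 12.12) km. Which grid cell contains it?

(2, D)

Column index: ⌊(8.83 − 1.53) / 2.22⌋ = ⌊3.288⌋ = 3 → column D
Row offset from origin: ⌊(12.12 − 1.66) / 4.28⌋ = ⌊2.444⌋ = 2 → row 2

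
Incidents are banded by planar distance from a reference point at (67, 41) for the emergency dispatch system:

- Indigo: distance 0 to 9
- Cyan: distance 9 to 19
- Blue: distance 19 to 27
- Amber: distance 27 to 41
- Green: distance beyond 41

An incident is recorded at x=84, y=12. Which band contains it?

Distance = √((84−67)² + (12−41)²) = √(289.000 + 841.000) = 33.615.
27 ≤ 33.615 < 41 → Amber.

Amber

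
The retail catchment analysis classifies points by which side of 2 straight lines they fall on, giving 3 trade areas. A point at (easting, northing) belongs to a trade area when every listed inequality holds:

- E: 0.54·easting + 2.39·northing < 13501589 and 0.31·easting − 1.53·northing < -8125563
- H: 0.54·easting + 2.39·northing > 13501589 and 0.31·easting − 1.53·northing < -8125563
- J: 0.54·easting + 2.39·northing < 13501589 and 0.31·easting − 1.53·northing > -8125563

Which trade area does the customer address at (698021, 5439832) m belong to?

0.54·698021 + 2.39·5439832 = 13378129.820, which is < 13501589
0.31·698021 − 1.53·5439832 = -8106556.450, which is > -8125563
This sign pattern matches J.

J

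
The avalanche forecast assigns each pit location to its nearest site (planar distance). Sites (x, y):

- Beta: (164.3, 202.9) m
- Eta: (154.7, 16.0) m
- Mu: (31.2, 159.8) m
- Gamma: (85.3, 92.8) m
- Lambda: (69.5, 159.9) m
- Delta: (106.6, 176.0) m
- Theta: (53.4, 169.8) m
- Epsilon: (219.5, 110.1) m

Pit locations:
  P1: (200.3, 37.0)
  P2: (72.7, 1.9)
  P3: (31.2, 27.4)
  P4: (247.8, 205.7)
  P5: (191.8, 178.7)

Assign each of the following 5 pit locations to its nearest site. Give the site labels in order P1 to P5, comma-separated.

Eta, Eta, Gamma, Beta, Beta

P1 → Eta (d²=2520.36)
P2 → Eta (d²=6922.81)
P3 → Gamma (d²=7203.97)
P4 → Beta (d²=6980.09)
P5 → Beta (d²=1341.89)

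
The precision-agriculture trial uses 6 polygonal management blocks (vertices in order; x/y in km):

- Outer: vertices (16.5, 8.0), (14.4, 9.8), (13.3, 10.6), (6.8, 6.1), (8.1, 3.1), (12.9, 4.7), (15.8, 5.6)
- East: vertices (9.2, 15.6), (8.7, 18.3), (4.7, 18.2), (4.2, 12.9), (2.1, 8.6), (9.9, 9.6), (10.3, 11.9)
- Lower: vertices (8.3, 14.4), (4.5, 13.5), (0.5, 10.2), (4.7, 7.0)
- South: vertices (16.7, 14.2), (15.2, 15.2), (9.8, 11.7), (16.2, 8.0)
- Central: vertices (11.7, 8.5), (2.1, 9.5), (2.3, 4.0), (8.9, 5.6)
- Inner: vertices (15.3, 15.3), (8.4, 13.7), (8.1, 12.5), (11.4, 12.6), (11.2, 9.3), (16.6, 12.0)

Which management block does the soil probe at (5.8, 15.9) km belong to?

East

Cast a ray rightward from (5.8, 15.9). For each polygon, the edges (by vertex number in listed order) whose endpoints lie on opposite sides of y = 15.9, where each meets that height, and whether that is right or left of the point:
Outer: no edge straddles that height → 0 crossings.
East: 1–2 at x≈9.14 (right), 3–4 at x≈4.48 (left) → 1 crossing.
Lower: no edge straddles that height → 0 crossings.
South: no edge straddles that height → 0 crossings.
Central: no edge straddles that height → 0 crossings.
Inner: no edge straddles that height → 0 crossings.
Only East has an odd count, so the point is inside East.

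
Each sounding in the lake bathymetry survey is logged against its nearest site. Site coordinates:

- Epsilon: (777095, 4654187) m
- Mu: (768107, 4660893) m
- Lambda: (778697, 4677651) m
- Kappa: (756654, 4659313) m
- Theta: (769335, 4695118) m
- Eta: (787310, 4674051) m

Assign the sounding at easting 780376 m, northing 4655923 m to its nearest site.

Squared distances to each site:
Epsilon: 13778657.000; Mu: 175229261.000; Lambda: 474925025.000; Kappa: 574225384.000; Theta: 1658151706.000; Eta: 376704740.000.
Minimum at Epsilon.

Epsilon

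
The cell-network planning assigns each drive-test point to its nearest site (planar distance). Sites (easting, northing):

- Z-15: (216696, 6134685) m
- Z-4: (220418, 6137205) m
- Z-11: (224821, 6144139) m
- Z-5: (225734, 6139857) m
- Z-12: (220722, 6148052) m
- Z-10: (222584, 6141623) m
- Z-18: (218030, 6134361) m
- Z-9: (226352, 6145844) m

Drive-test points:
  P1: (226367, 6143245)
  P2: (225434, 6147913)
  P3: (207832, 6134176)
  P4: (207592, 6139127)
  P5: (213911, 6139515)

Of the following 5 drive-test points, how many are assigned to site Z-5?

P1 → Z-11
P2 → Z-9
P3 → Z-15
P4 → Z-15
P5 → Z-15
0 of the 5 go to Z-5.

0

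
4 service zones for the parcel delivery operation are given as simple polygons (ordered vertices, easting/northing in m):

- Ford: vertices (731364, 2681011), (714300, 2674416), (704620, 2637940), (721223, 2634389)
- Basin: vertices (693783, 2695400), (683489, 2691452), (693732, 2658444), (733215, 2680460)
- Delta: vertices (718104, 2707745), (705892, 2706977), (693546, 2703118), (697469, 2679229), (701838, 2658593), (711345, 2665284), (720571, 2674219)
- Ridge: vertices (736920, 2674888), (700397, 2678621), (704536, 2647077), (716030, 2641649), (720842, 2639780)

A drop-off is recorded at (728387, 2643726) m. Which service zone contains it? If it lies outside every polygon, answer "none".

Cast a ray rightward from (728387, 2643726). For each polygon, the edges (by vertex number in listed order) whose endpoints lie on opposite sides of northing = 2643726, where each meets that height, and whether that is right or left of the point:
Ford: 2–3 at easting≈706155.5 (left), 4–1 at easting≈723253.9 (left) → 0 crossings.
Basin: no edge straddles that height → 0 crossings.
Delta: no edge straddles that height → 0 crossings.
Ridge: 3–4 at easting≈711631.9 (left), 5–1 at easting≈722649.1 (left) → 0 crossings.
All counts are even, so the point lies outside every listed polygon.

none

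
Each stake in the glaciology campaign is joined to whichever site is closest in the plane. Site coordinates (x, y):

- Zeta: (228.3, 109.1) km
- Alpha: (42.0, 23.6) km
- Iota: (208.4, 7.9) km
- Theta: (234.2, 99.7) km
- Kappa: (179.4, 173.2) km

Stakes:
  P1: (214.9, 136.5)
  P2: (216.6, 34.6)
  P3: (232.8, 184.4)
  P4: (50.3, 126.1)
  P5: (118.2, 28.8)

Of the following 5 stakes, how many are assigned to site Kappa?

P1 → Zeta
P2 → Iota
P3 → Kappa
P4 → Alpha
P5 → Alpha
1 of the 5 goes to Kappa.

1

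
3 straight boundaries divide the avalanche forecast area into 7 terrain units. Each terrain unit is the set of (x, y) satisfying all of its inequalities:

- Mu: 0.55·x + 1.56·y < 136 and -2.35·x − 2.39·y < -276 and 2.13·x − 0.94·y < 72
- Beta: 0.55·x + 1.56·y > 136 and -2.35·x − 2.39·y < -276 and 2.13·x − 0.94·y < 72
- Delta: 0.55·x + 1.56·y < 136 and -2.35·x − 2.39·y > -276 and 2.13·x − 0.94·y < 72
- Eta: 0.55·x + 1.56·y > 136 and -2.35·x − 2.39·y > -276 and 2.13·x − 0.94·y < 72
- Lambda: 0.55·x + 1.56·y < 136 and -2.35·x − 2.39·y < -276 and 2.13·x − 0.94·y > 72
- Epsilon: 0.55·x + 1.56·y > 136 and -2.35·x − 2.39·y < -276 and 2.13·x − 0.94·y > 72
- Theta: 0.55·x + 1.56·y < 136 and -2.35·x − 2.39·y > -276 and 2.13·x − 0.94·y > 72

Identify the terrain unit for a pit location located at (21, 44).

0.55·21 + 1.56·44 = 80.190, which is < 136
-2.35·21 − 2.39·44 = -154.510, which is > -276
2.13·21 − 0.94·44 = 3.370, which is < 72
This sign pattern matches Delta.

Delta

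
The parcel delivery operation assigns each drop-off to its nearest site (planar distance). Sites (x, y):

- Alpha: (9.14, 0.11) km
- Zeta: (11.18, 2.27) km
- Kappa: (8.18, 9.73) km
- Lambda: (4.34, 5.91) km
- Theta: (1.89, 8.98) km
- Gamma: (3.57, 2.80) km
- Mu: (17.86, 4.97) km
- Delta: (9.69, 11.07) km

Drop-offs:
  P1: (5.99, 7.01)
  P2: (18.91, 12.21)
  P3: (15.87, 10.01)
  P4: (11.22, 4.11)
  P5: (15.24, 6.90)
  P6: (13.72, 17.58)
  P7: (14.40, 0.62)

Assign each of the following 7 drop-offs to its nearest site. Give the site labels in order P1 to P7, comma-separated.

Lambda, Mu, Mu, Zeta, Mu, Delta, Zeta

P1 → Lambda (d²=3.93)
P2 → Mu (d²=53.52)
P3 → Mu (d²=29.36)
P4 → Zeta (d²=3.39)
P5 → Mu (d²=10.59)
P6 → Delta (d²=58.62)
P7 → Zeta (d²=13.09)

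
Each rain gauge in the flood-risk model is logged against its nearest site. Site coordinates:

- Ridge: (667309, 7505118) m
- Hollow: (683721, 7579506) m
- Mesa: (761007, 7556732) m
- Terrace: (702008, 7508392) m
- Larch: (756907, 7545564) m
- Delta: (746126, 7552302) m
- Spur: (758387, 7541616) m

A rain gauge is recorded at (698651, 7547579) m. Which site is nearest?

Hollow

Squared distances to each site:
Ridge: 2785257485.000; Hollow: 1242238229.000; Mesa: 3972048145.000; Terrace: 1546890418.000; Larch: 3397821761.000; Delta: 2276182354.000; Spur: 3603947065.000.
Minimum at Hollow.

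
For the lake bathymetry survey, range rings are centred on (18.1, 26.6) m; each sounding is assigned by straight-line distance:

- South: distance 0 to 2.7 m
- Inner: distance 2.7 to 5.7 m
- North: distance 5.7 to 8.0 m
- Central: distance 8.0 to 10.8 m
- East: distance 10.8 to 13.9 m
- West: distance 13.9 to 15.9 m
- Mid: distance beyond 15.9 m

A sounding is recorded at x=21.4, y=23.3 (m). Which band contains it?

Inner

Distance = √((21.4−18.1)² + (23.3−26.6)²) = √(10.890 + 10.890) = 4.667 m.
2.7 ≤ 4.667 < 5.7 → Inner.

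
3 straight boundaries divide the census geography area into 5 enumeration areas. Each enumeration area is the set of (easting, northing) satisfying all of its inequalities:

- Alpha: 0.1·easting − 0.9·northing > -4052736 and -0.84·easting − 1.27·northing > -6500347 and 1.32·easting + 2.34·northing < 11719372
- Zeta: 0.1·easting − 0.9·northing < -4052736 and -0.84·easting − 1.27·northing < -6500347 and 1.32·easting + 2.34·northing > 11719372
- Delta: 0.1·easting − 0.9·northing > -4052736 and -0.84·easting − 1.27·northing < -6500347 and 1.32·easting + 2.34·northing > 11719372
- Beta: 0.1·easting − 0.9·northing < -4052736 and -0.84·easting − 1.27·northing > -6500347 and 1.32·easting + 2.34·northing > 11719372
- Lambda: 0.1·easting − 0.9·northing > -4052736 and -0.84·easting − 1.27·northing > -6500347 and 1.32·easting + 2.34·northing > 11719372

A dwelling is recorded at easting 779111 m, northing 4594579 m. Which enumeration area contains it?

0.1·779111 − 0.9·4594579 = -4057210.000, which is < -4052736
-0.84·779111 − 1.27·4594579 = -6489568.570, which is > -6500347
1.32·779111 + 2.34·4594579 = 11779741.380, which is > 11719372
This sign pattern matches Beta.

Beta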